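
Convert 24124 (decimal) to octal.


Divide by 8 repeatedly:
24124 ÷ 8 = 3015 remainder 4
3015 ÷ 8 = 376 remainder 7
376 ÷ 8 = 47 remainder 0
47 ÷ 8 = 5 remainder 7
5 ÷ 8 = 0 remainder 5
Reading remainders bottom-up:
= 0o57074


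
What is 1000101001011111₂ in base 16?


Group into 4-bit nibbles: 1000101001011111
  1000 = 8
  1010 = A
  0101 = 5
  1111 = F
= 0x8A5F


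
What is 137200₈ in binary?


Each octal digit → 3 binary bits:
  1 = 001
  3 = 011
  7 = 111
  2 = 010
  0 = 000
  0 = 000
Concatenate: 001 011 111 010 000 000
= 001011111010000000


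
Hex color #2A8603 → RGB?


Hex: #2A8603
R = 2A₁₆ = 42
G = 86₁₆ = 134
B = 03₁₆ = 3
= RGB(42, 134, 3)


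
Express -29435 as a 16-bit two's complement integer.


Original: 0111001011111011
Step 1 - Invert all bits: 1000110100000100
Step 2 - Add 1: 1000110100000100 + 1
= 1000110100000101 (represents -29435)


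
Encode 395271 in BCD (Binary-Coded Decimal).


Each digit → 4-bit binary:
  3 → 0011
  9 → 1001
  5 → 0101
  2 → 0010
  7 → 0111
  1 → 0001
= 0011 1001 0101 0010 0111 0001


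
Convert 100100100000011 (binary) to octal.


Group into 3-bit groups: 100100100000011
  100 = 4
  100 = 4
  100 = 4
  000 = 0
  011 = 3
= 0o44403


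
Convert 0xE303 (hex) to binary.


Each hex digit → 4 binary bits:
  E = 1110
  3 = 0011
  0 = 0000
  3 = 0011
Concatenate: 1110 0011 0000 0011
= 1110001100000011


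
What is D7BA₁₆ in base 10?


Positional values:
Position 0: A × 16^0 = 10 × 1 = 10
Position 1: B × 16^1 = 11 × 16 = 176
Position 2: 7 × 16^2 = 7 × 256 = 1792
Position 3: D × 16^3 = 13 × 4096 = 53248
Sum = 10 + 176 + 1792 + 53248
= 55226


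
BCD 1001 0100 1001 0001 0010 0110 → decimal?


Each 4-bit group → digit:
  1001 → 9
  0100 → 4
  1001 → 9
  0001 → 1
  0010 → 2
  0110 → 6
= 949126


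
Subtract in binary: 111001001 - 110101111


Align and subtract column by column (LSB to MSB, borrowing when needed):
  111001001
- 110101111
  ---------
  col 0: (1 - 0 borrow-in) - 1 → 1 - 1 = 0, borrow out 0
  col 1: (0 - 0 borrow-in) - 1 → borrow from next column: (0+2) - 1 = 1, borrow out 1
  col 2: (0 - 1 borrow-in) - 1 → borrow from next column: (-1+2) - 1 = 0, borrow out 1
  col 3: (1 - 1 borrow-in) - 1 → borrow from next column: (0+2) - 1 = 1, borrow out 1
  col 4: (0 - 1 borrow-in) - 0 → borrow from next column: (-1+2) - 0 = 1, borrow out 1
  col 5: (0 - 1 borrow-in) - 1 → borrow from next column: (-1+2) - 1 = 0, borrow out 1
  col 6: (1 - 1 borrow-in) - 0 → 0 - 0 = 0, borrow out 0
  col 7: (1 - 0 borrow-in) - 1 → 1 - 1 = 0, borrow out 0
  col 8: (1 - 0 borrow-in) - 1 → 1 - 1 = 0, borrow out 0
Reading bits MSB→LSB: 000011010
Strip leading zeros: 11010
= 11010


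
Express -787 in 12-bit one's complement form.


Original: 001100010011
Invert all bits:
  bit 0: 0 → 1
  bit 1: 0 → 1
  bit 2: 1 → 0
  bit 3: 1 → 0
  bit 4: 0 → 1
  bit 5: 0 → 1
  bit 6: 0 → 1
  bit 7: 1 → 0
  bit 8: 0 → 1
  bit 9: 0 → 1
  bit 10: 1 → 0
  bit 11: 1 → 0
= 110011101100


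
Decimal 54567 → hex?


Divide by 16 repeatedly:
54567 ÷ 16 = 3410 remainder 7 (7)
3410 ÷ 16 = 213 remainder 2 (2)
213 ÷ 16 = 13 remainder 5 (5)
13 ÷ 16 = 0 remainder 13 (D)
Reading remainders bottom-up:
= 0xD527


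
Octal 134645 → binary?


Each octal digit → 3 binary bits:
  1 = 001
  3 = 011
  4 = 100
  6 = 110
  4 = 100
  5 = 101
Concatenate: 001 011 100 110 100 101
= 001011100110100101


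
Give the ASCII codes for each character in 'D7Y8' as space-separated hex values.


String: 'D7Y8'  (4 characters)
Per-character ASCII lookup:
  'D': uppercase starts at 65: 'D' = 65 + 3 = 68 → 0x44
  '7': digits start at 48: '7' = 48 + 7 = 55 → 0x37
  'Y': uppercase starts at 65: 'Y' = 65 + 24 = 89 → 0x59
  '8': digits start at 48: '8' = 48 + 8 = 56 → 0x38
= 0x44 0x37 0x59 0x38


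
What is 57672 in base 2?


Divide by 2 repeatedly:
57672 ÷ 2 = 28836 remainder 0
28836 ÷ 2 = 14418 remainder 0
14418 ÷ 2 = 7209 remainder 0
7209 ÷ 2 = 3604 remainder 1
3604 ÷ 2 = 1802 remainder 0
1802 ÷ 2 = 901 remainder 0
901 ÷ 2 = 450 remainder 1
450 ÷ 2 = 225 remainder 0
225 ÷ 2 = 112 remainder 1
112 ÷ 2 = 56 remainder 0
56 ÷ 2 = 28 remainder 0
28 ÷ 2 = 14 remainder 0
14 ÷ 2 = 7 remainder 0
7 ÷ 2 = 3 remainder 1
3 ÷ 2 = 1 remainder 1
1 ÷ 2 = 0 remainder 1
Reading remainders bottom-up:
= 1110000101001000


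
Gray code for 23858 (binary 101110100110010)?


Binary: 101110100110010
Gray code: G = B XOR (B >> 1)
B >> 1 = 010111010011001
101110100110010 XOR 010111010011001:
  1 XOR 0 = 1
  0 XOR 1 = 1
  1 XOR 0 = 1
  1 XOR 1 = 0
  1 XOR 1 = 0
  0 XOR 1 = 1
  1 XOR 0 = 1
  0 XOR 1 = 1
  0 XOR 0 = 0
  1 XOR 0 = 1
  1 XOR 1 = 0
  0 XOR 1 = 1
  0 XOR 0 = 0
  1 XOR 0 = 1
  0 XOR 1 = 1
= 111001110101011


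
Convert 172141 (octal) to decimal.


Positional values:
Position 0: 1 × 8^0 = 1
Position 1: 4 × 8^1 = 32
Position 2: 1 × 8^2 = 64
Position 3: 2 × 8^3 = 1024
Position 4: 7 × 8^4 = 28672
Position 5: 1 × 8^5 = 32768
Sum = 1 + 32 + 64 + 1024 + 28672 + 32768
= 62561


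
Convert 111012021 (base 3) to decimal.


Positional values (base 3):
  1 × 3^0 = 1 × 1 = 1
  2 × 3^1 = 2 × 3 = 6
  0 × 3^2 = 0 × 9 = 0
  2 × 3^3 = 2 × 27 = 54
  1 × 3^4 = 1 × 81 = 81
  0 × 3^5 = 0 × 243 = 0
  1 × 3^6 = 1 × 729 = 729
  1 × 3^7 = 1 × 2187 = 2187
  1 × 3^8 = 1 × 6561 = 6561
Sum = 1 + 6 + 0 + 54 + 81 + 0 + 729 + 2187 + 6561
= 9619


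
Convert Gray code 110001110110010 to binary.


Gray code: 110001110110010
MSB stays the same: 1
Each subsequent bit = prev_binary XOR current_gray:
  B[1] = 1 XOR 1 = 0
  B[2] = 0 XOR 0 = 0
  B[3] = 0 XOR 0 = 0
  B[4] = 0 XOR 0 = 0
  B[5] = 0 XOR 1 = 1
  B[6] = 1 XOR 1 = 0
  B[7] = 0 XOR 1 = 1
  B[8] = 1 XOR 0 = 1
  B[9] = 1 XOR 1 = 0
  B[10] = 0 XOR 1 = 1
  B[11] = 1 XOR 0 = 1
  B[12] = 1 XOR 0 = 1
  B[13] = 1 XOR 1 = 0
  B[14] = 0 XOR 0 = 0
= 100001011011100 (17116 decimal)


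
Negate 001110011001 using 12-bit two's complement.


Original: 001110011001
Step 1 - Invert all bits: 110001100110
Step 2 - Add 1: 110001100110 + 1
= 110001100111 (represents -921)


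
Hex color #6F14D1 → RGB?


Hex: #6F14D1
R = 6F₁₆ = 111
G = 14₁₆ = 20
B = D1₁₆ = 209
= RGB(111, 20, 209)


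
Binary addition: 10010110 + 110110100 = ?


Align and add column by column (LSB to MSB, carry propagating):
  0010010110
+ 0110110100
  ----------
  col 0: 0 + 0 + 0 (carry in) = 0 → bit 0, carry out 0
  col 1: 1 + 0 + 0 (carry in) = 1 → bit 1, carry out 0
  col 2: 1 + 1 + 0 (carry in) = 2 → bit 0, carry out 1
  col 3: 0 + 0 + 1 (carry in) = 1 → bit 1, carry out 0
  col 4: 1 + 1 + 0 (carry in) = 2 → bit 0, carry out 1
  col 5: 0 + 1 + 1 (carry in) = 2 → bit 0, carry out 1
  col 6: 0 + 0 + 1 (carry in) = 1 → bit 1, carry out 0
  col 7: 1 + 1 + 0 (carry in) = 2 → bit 0, carry out 1
  col 8: 0 + 1 + 1 (carry in) = 2 → bit 0, carry out 1
  col 9: 0 + 0 + 1 (carry in) = 1 → bit 1, carry out 0
Reading bits MSB→LSB: 1001001010
Strip leading zeros: 1001001010
= 1001001010


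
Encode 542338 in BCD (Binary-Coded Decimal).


Each digit → 4-bit binary:
  5 → 0101
  4 → 0100
  2 → 0010
  3 → 0011
  3 → 0011
  8 → 1000
= 0101 0100 0010 0011 0011 1000


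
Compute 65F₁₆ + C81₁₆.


Align and add column by column (LSB to MSB, each column mod 16 with carry):
  065F
+ 0C81
  ----
  col 0: F(15) + 1(1) + 0 (carry in) = 16 → 0(0), carry out 1
  col 1: 5(5) + 8(8) + 1 (carry in) = 14 → E(14), carry out 0
  col 2: 6(6) + C(12) + 0 (carry in) = 18 → 2(2), carry out 1
  col 3: 0(0) + 0(0) + 1 (carry in) = 1 → 1(1), carry out 0
Reading digits MSB→LSB: 12E0
Strip leading zeros: 12E0
= 0x12E0


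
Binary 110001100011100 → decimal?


Positional values:
Bit 2: 1 × 2^2 = 4
Bit 3: 1 × 2^3 = 8
Bit 4: 1 × 2^4 = 16
Bit 8: 1 × 2^8 = 256
Bit 9: 1 × 2^9 = 512
Bit 13: 1 × 2^13 = 8192
Bit 14: 1 × 2^14 = 16384
Sum = 4 + 8 + 16 + 256 + 512 + 8192 + 16384
= 25372


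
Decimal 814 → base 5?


Divide by 5 repeatedly:
814 ÷ 5 = 162 remainder 4
162 ÷ 5 = 32 remainder 2
32 ÷ 5 = 6 remainder 2
6 ÷ 5 = 1 remainder 1
1 ÷ 5 = 0 remainder 1
Reading remainders bottom-up:
= 11224


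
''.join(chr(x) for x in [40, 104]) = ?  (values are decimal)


Codes (decimal): 40 104
Per-code ASCII lookup:
  40  (special character) → '('
  104  (range 97-122: lowercase, 104 - 97 = 7) → 'h'
= '(h'


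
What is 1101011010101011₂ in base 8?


Group into 3-bit groups: 001101011010101011
  001 = 1
  101 = 5
  011 = 3
  010 = 2
  101 = 5
  011 = 3
= 0o153253


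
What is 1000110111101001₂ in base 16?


Group into 4-bit nibbles: 1000110111101001
  1000 = 8
  1101 = D
  1110 = E
  1001 = 9
= 0x8DE9


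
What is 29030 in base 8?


Divide by 8 repeatedly:
29030 ÷ 8 = 3628 remainder 6
3628 ÷ 8 = 453 remainder 4
453 ÷ 8 = 56 remainder 5
56 ÷ 8 = 7 remainder 0
7 ÷ 8 = 0 remainder 7
Reading remainders bottom-up:
= 0o70546


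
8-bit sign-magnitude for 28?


Sign bit: 0 (positive)
Magnitude: 28 = 0011100
= 00011100


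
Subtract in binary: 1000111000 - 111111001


Align and subtract column by column (LSB to MSB, borrowing when needed):
  1000111000
- 0111111001
  ----------
  col 0: (0 - 0 borrow-in) - 1 → borrow from next column: (0+2) - 1 = 1, borrow out 1
  col 1: (0 - 1 borrow-in) - 0 → borrow from next column: (-1+2) - 0 = 1, borrow out 1
  col 2: (0 - 1 borrow-in) - 0 → borrow from next column: (-1+2) - 0 = 1, borrow out 1
  col 3: (1 - 1 borrow-in) - 1 → borrow from next column: (0+2) - 1 = 1, borrow out 1
  col 4: (1 - 1 borrow-in) - 1 → borrow from next column: (0+2) - 1 = 1, borrow out 1
  col 5: (1 - 1 borrow-in) - 1 → borrow from next column: (0+2) - 1 = 1, borrow out 1
  col 6: (0 - 1 borrow-in) - 1 → borrow from next column: (-1+2) - 1 = 0, borrow out 1
  col 7: (0 - 1 borrow-in) - 1 → borrow from next column: (-1+2) - 1 = 0, borrow out 1
  col 8: (0 - 1 borrow-in) - 1 → borrow from next column: (-1+2) - 1 = 0, borrow out 1
  col 9: (1 - 1 borrow-in) - 0 → 0 - 0 = 0, borrow out 0
Reading bits MSB→LSB: 0000111111
Strip leading zeros: 111111
= 111111


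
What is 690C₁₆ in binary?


Each hex digit → 4 binary bits:
  6 = 0110
  9 = 1001
  0 = 0000
  C = 1100
Concatenate: 0110 1001 0000 1100
= 0110100100001100


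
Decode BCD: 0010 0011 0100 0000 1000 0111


Each 4-bit group → digit:
  0010 → 2
  0011 → 3
  0100 → 4
  0000 → 0
  1000 → 8
  0111 → 7
= 234087


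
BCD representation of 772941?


Each digit → 4-bit binary:
  7 → 0111
  7 → 0111
  2 → 0010
  9 → 1001
  4 → 0100
  1 → 0001
= 0111 0111 0010 1001 0100 0001


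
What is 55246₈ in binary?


Each octal digit → 3 binary bits:
  5 = 101
  5 = 101
  2 = 010
  4 = 100
  6 = 110
Concatenate: 101 101 010 100 110
= 101101010100110


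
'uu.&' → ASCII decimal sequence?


String: 'uu.&'  (4 characters)
Per-character ASCII lookup:
  'u': lowercase starts at 97: 'u' = 97 + 20 = 117
  'u': lowercase starts at 97: 'u' = 97 + 20 = 117
  '.': special character: '.' = 46
  '&': special character: '&' = 38
= 117 117 46 38


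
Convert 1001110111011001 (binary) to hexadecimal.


Group into 4-bit nibbles: 1001110111011001
  1001 = 9
  1101 = D
  1101 = D
  1001 = 9
= 0x9DD9


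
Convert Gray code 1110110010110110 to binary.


Gray code: 1110110010110110
MSB stays the same: 1
Each subsequent bit = prev_binary XOR current_gray:
  B[1] = 1 XOR 1 = 0
  B[2] = 0 XOR 1 = 1
  B[3] = 1 XOR 0 = 1
  B[4] = 1 XOR 1 = 0
  B[5] = 0 XOR 1 = 1
  B[6] = 1 XOR 0 = 1
  B[7] = 1 XOR 0 = 1
  B[8] = 1 XOR 1 = 0
  B[9] = 0 XOR 0 = 0
  B[10] = 0 XOR 1 = 1
  B[11] = 1 XOR 1 = 0
  B[12] = 0 XOR 0 = 0
  B[13] = 0 XOR 1 = 1
  B[14] = 1 XOR 1 = 0
  B[15] = 0 XOR 0 = 0
= 1011011100100100 (46884 decimal)


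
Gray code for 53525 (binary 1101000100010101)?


Binary: 1101000100010101
Gray code: G = B XOR (B >> 1)
B >> 1 = 0110100010001010
1101000100010101 XOR 0110100010001010:
  1 XOR 0 = 1
  1 XOR 1 = 0
  0 XOR 1 = 1
  1 XOR 0 = 1
  0 XOR 1 = 1
  0 XOR 0 = 0
  0 XOR 0 = 0
  1 XOR 0 = 1
  0 XOR 1 = 1
  0 XOR 0 = 0
  0 XOR 0 = 0
  1 XOR 0 = 1
  0 XOR 1 = 1
  1 XOR 0 = 1
  0 XOR 1 = 1
  1 XOR 0 = 1
= 1011100110011111


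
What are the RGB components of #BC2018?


Hex: #BC2018
R = BC₁₆ = 188
G = 20₁₆ = 32
B = 18₁₆ = 24
= RGB(188, 32, 24)


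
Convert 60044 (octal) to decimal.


Positional values:
Position 0: 4 × 8^0 = 4
Position 1: 4 × 8^1 = 32
Position 2: 0 × 8^2 = 0
Position 3: 0 × 8^3 = 0
Position 4: 6 × 8^4 = 24576
Sum = 4 + 32 + 0 + 0 + 24576
= 24612


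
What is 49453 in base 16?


Divide by 16 repeatedly:
49453 ÷ 16 = 3090 remainder 13 (D)
3090 ÷ 16 = 193 remainder 2 (2)
193 ÷ 16 = 12 remainder 1 (1)
12 ÷ 16 = 0 remainder 12 (C)
Reading remainders bottom-up:
= 0xC12D


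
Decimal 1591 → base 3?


Divide by 3 repeatedly:
1591 ÷ 3 = 530 remainder 1
530 ÷ 3 = 176 remainder 2
176 ÷ 3 = 58 remainder 2
58 ÷ 3 = 19 remainder 1
19 ÷ 3 = 6 remainder 1
6 ÷ 3 = 2 remainder 0
2 ÷ 3 = 0 remainder 2
Reading remainders bottom-up:
= 2011221


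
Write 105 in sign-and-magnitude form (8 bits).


Sign bit: 0 (positive)
Magnitude: 105 = 1101001
= 01101001


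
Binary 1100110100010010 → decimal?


Positional values:
Bit 1: 1 × 2^1 = 2
Bit 4: 1 × 2^4 = 16
Bit 8: 1 × 2^8 = 256
Bit 10: 1 × 2^10 = 1024
Bit 11: 1 × 2^11 = 2048
Bit 14: 1 × 2^14 = 16384
Bit 15: 1 × 2^15 = 32768
Sum = 2 + 16 + 256 + 1024 + 2048 + 16384 + 32768
= 52498


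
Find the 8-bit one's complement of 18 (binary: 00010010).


Original: 00010010
Invert all bits:
  bit 0: 0 → 1
  bit 1: 0 → 1
  bit 2: 0 → 1
  bit 3: 1 → 0
  bit 4: 0 → 1
  bit 5: 0 → 1
  bit 6: 1 → 0
  bit 7: 0 → 1
= 11101101


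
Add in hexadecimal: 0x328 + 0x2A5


Align and add column by column (LSB to MSB, each column mod 16 with carry):
  0328
+ 02A5
  ----
  col 0: 8(8) + 5(5) + 0 (carry in) = 13 → D(13), carry out 0
  col 1: 2(2) + A(10) + 0 (carry in) = 12 → C(12), carry out 0
  col 2: 3(3) + 2(2) + 0 (carry in) = 5 → 5(5), carry out 0
  col 3: 0(0) + 0(0) + 0 (carry in) = 0 → 0(0), carry out 0
Reading digits MSB→LSB: 05CD
Strip leading zeros: 5CD
= 0x5CD


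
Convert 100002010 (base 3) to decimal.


Positional values (base 3):
  0 × 3^0 = 0 × 1 = 0
  1 × 3^1 = 1 × 3 = 3
  0 × 3^2 = 0 × 9 = 0
  2 × 3^3 = 2 × 27 = 54
  0 × 3^4 = 0 × 81 = 0
  0 × 3^5 = 0 × 243 = 0
  0 × 3^6 = 0 × 729 = 0
  0 × 3^7 = 0 × 2187 = 0
  1 × 3^8 = 1 × 6561 = 6561
Sum = 0 + 3 + 0 + 54 + 0 + 0 + 0 + 0 + 6561
= 6618


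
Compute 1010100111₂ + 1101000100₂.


Align and add column by column (LSB to MSB, carry propagating):
  01010100111
+ 01101000100
  -----------
  col 0: 1 + 0 + 0 (carry in) = 1 → bit 1, carry out 0
  col 1: 1 + 0 + 0 (carry in) = 1 → bit 1, carry out 0
  col 2: 1 + 1 + 0 (carry in) = 2 → bit 0, carry out 1
  col 3: 0 + 0 + 1 (carry in) = 1 → bit 1, carry out 0
  col 4: 0 + 0 + 0 (carry in) = 0 → bit 0, carry out 0
  col 5: 1 + 0 + 0 (carry in) = 1 → bit 1, carry out 0
  col 6: 0 + 1 + 0 (carry in) = 1 → bit 1, carry out 0
  col 7: 1 + 0 + 0 (carry in) = 1 → bit 1, carry out 0
  col 8: 0 + 1 + 0 (carry in) = 1 → bit 1, carry out 0
  col 9: 1 + 1 + 0 (carry in) = 2 → bit 0, carry out 1
  col 10: 0 + 0 + 1 (carry in) = 1 → bit 1, carry out 0
Reading bits MSB→LSB: 10111101011
Strip leading zeros: 10111101011
= 10111101011


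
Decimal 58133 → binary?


Divide by 2 repeatedly:
58133 ÷ 2 = 29066 remainder 1
29066 ÷ 2 = 14533 remainder 0
14533 ÷ 2 = 7266 remainder 1
7266 ÷ 2 = 3633 remainder 0
3633 ÷ 2 = 1816 remainder 1
1816 ÷ 2 = 908 remainder 0
908 ÷ 2 = 454 remainder 0
454 ÷ 2 = 227 remainder 0
227 ÷ 2 = 113 remainder 1
113 ÷ 2 = 56 remainder 1
56 ÷ 2 = 28 remainder 0
28 ÷ 2 = 14 remainder 0
14 ÷ 2 = 7 remainder 0
7 ÷ 2 = 3 remainder 1
3 ÷ 2 = 1 remainder 1
1 ÷ 2 = 0 remainder 1
Reading remainders bottom-up:
= 1110001100010101


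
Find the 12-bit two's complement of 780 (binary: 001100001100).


Original: 001100001100
Step 1 - Invert all bits: 110011110011
Step 2 - Add 1: 110011110011 + 1
= 110011110100 (represents -780)


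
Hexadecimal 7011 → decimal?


Positional values:
Position 0: 1 × 16^0 = 1 × 1 = 1
Position 1: 1 × 16^1 = 1 × 16 = 16
Position 2: 0 × 16^2 = 0 × 256 = 0
Position 3: 7 × 16^3 = 7 × 4096 = 28672
Sum = 1 + 16 + 0 + 28672
= 28689


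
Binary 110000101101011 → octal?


Group into 3-bit groups: 110000101101011
  110 = 6
  000 = 0
  101 = 5
  101 = 5
  011 = 3
= 0o60553


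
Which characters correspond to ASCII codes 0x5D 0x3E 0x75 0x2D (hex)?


Codes (hex): 0x5D 0x3E 0x75 0x2D
Per-code ASCII lookup:
  0x5D = 93  (special character) → ']'
  0x3E = 62  (special character) → '>'
  0x75 = 117  (range 97-122: lowercase, 117 - 97 = 20) → 'u'
  0x2D = 45  (special character) → '-'
= ']>u-'


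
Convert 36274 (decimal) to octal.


Divide by 8 repeatedly:
36274 ÷ 8 = 4534 remainder 2
4534 ÷ 8 = 566 remainder 6
566 ÷ 8 = 70 remainder 6
70 ÷ 8 = 8 remainder 6
8 ÷ 8 = 1 remainder 0
1 ÷ 8 = 0 remainder 1
Reading remainders bottom-up:
= 0o106662


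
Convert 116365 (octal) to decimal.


Positional values:
Position 0: 5 × 8^0 = 5
Position 1: 6 × 8^1 = 48
Position 2: 3 × 8^2 = 192
Position 3: 6 × 8^3 = 3072
Position 4: 1 × 8^4 = 4096
Position 5: 1 × 8^5 = 32768
Sum = 5 + 48 + 192 + 3072 + 4096 + 32768
= 40181


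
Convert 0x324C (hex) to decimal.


Positional values:
Position 0: C × 16^0 = 12 × 1 = 12
Position 1: 4 × 16^1 = 4 × 16 = 64
Position 2: 2 × 16^2 = 2 × 256 = 512
Position 3: 3 × 16^3 = 3 × 4096 = 12288
Sum = 12 + 64 + 512 + 12288
= 12876


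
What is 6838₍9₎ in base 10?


Positional values (base 9):
  8 × 9^0 = 8 × 1 = 8
  3 × 9^1 = 3 × 9 = 27
  8 × 9^2 = 8 × 81 = 648
  6 × 9^3 = 6 × 729 = 4374
Sum = 8 + 27 + 648 + 4374
= 5057


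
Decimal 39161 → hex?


Divide by 16 repeatedly:
39161 ÷ 16 = 2447 remainder 9 (9)
2447 ÷ 16 = 152 remainder 15 (F)
152 ÷ 16 = 9 remainder 8 (8)
9 ÷ 16 = 0 remainder 9 (9)
Reading remainders bottom-up:
= 0x98F9


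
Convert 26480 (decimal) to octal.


Divide by 8 repeatedly:
26480 ÷ 8 = 3310 remainder 0
3310 ÷ 8 = 413 remainder 6
413 ÷ 8 = 51 remainder 5
51 ÷ 8 = 6 remainder 3
6 ÷ 8 = 0 remainder 6
Reading remainders bottom-up:
= 0o63560


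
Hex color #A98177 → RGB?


Hex: #A98177
R = A9₁₆ = 169
G = 81₁₆ = 129
B = 77₁₆ = 119
= RGB(169, 129, 119)


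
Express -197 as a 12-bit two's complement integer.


Original: 000011000101
Step 1 - Invert all bits: 111100111010
Step 2 - Add 1: 111100111010 + 1
= 111100111011 (represents -197)


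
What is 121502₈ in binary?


Each octal digit → 3 binary bits:
  1 = 001
  2 = 010
  1 = 001
  5 = 101
  0 = 000
  2 = 010
Concatenate: 001 010 001 101 000 010
= 001010001101000010


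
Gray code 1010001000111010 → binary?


Gray code: 1010001000111010
MSB stays the same: 1
Each subsequent bit = prev_binary XOR current_gray:
  B[1] = 1 XOR 0 = 1
  B[2] = 1 XOR 1 = 0
  B[3] = 0 XOR 0 = 0
  B[4] = 0 XOR 0 = 0
  B[5] = 0 XOR 0 = 0
  B[6] = 0 XOR 1 = 1
  B[7] = 1 XOR 0 = 1
  B[8] = 1 XOR 0 = 1
  B[9] = 1 XOR 0 = 1
  B[10] = 1 XOR 1 = 0
  B[11] = 0 XOR 1 = 1
  B[12] = 1 XOR 1 = 0
  B[13] = 0 XOR 0 = 0
  B[14] = 0 XOR 1 = 1
  B[15] = 1 XOR 0 = 1
= 1100001111010011 (50131 decimal)


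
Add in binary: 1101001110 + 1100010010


Align and add column by column (LSB to MSB, carry propagating):
  01101001110
+ 01100010010
  -----------
  col 0: 0 + 0 + 0 (carry in) = 0 → bit 0, carry out 0
  col 1: 1 + 1 + 0 (carry in) = 2 → bit 0, carry out 1
  col 2: 1 + 0 + 1 (carry in) = 2 → bit 0, carry out 1
  col 3: 1 + 0 + 1 (carry in) = 2 → bit 0, carry out 1
  col 4: 0 + 1 + 1 (carry in) = 2 → bit 0, carry out 1
  col 5: 0 + 0 + 1 (carry in) = 1 → bit 1, carry out 0
  col 6: 1 + 0 + 0 (carry in) = 1 → bit 1, carry out 0
  col 7: 0 + 0 + 0 (carry in) = 0 → bit 0, carry out 0
  col 8: 1 + 1 + 0 (carry in) = 2 → bit 0, carry out 1
  col 9: 1 + 1 + 1 (carry in) = 3 → bit 1, carry out 1
  col 10: 0 + 0 + 1 (carry in) = 1 → bit 1, carry out 0
Reading bits MSB→LSB: 11001100000
Strip leading zeros: 11001100000
= 11001100000


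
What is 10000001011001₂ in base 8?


Group into 3-bit groups: 010000001011001
  010 = 2
  000 = 0
  001 = 1
  011 = 3
  001 = 1
= 0o20131


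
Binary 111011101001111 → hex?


Group into 4-bit nibbles: 0111011101001111
  0111 = 7
  0111 = 7
  0100 = 4
  1111 = F
= 0x774F


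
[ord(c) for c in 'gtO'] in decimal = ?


String: 'gtO'  (3 characters)
Per-character ASCII lookup:
  'g': lowercase starts at 97: 'g' = 97 + 6 = 103
  't': lowercase starts at 97: 't' = 97 + 19 = 116
  'O': uppercase starts at 65: 'O' = 65 + 14 = 79
= 103 116 79


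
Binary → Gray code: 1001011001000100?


Binary: 1001011001000100
Gray code: G = B XOR (B >> 1)
B >> 1 = 0100101100100010
1001011001000100 XOR 0100101100100010:
  1 XOR 0 = 1
  0 XOR 1 = 1
  0 XOR 0 = 0
  1 XOR 0 = 1
  0 XOR 1 = 1
  1 XOR 0 = 1
  1 XOR 1 = 0
  0 XOR 1 = 1
  0 XOR 0 = 0
  1 XOR 0 = 1
  0 XOR 1 = 1
  0 XOR 0 = 0
  0 XOR 0 = 0
  1 XOR 0 = 1
  0 XOR 1 = 1
  0 XOR 0 = 0
= 1101110101100110


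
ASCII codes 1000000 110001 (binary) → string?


Codes (binary): 1000000 110001
Per-code ASCII lookup:
  1000000 = 64  (special character) → '@'
  110001 = 49  (range 48-57: digits, 49 - 48 = 1) → '1'
= '@1'


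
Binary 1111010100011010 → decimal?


Positional values:
Bit 1: 1 × 2^1 = 2
Bit 3: 1 × 2^3 = 8
Bit 4: 1 × 2^4 = 16
Bit 8: 1 × 2^8 = 256
Bit 10: 1 × 2^10 = 1024
Bit 12: 1 × 2^12 = 4096
Bit 13: 1 × 2^13 = 8192
Bit 14: 1 × 2^14 = 16384
Bit 15: 1 × 2^15 = 32768
Sum = 2 + 8 + 16 + 256 + 1024 + 4096 + 8192 + 16384 + 32768
= 62746


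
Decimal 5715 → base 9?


Divide by 9 repeatedly:
5715 ÷ 9 = 635 remainder 0
635 ÷ 9 = 70 remainder 5
70 ÷ 9 = 7 remainder 7
7 ÷ 9 = 0 remainder 7
Reading remainders bottom-up:
= 7750


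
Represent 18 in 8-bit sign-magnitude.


Sign bit: 0 (positive)
Magnitude: 18 = 0010010
= 00010010


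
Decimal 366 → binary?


Divide by 2 repeatedly:
366 ÷ 2 = 183 remainder 0
183 ÷ 2 = 91 remainder 1
91 ÷ 2 = 45 remainder 1
45 ÷ 2 = 22 remainder 1
22 ÷ 2 = 11 remainder 0
11 ÷ 2 = 5 remainder 1
5 ÷ 2 = 2 remainder 1
2 ÷ 2 = 1 remainder 0
1 ÷ 2 = 0 remainder 1
Reading remainders bottom-up:
= 101101110


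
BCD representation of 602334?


Each digit → 4-bit binary:
  6 → 0110
  0 → 0000
  2 → 0010
  3 → 0011
  3 → 0011
  4 → 0100
= 0110 0000 0010 0011 0011 0100


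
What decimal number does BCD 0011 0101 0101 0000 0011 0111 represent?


Each 4-bit group → digit:
  0011 → 3
  0101 → 5
  0101 → 5
  0000 → 0
  0011 → 3
  0111 → 7
= 355037


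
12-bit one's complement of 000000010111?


Original: 000000010111
Invert all bits:
  bit 0: 0 → 1
  bit 1: 0 → 1
  bit 2: 0 → 1
  bit 3: 0 → 1
  bit 4: 0 → 1
  bit 5: 0 → 1
  bit 6: 0 → 1
  bit 7: 1 → 0
  bit 8: 0 → 1
  bit 9: 1 → 0
  bit 10: 1 → 0
  bit 11: 1 → 0
= 111111101000


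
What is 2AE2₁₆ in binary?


Each hex digit → 4 binary bits:
  2 = 0010
  A = 1010
  E = 1110
  2 = 0010
Concatenate: 0010 1010 1110 0010
= 0010101011100010


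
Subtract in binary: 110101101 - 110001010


Align and subtract column by column (LSB to MSB, borrowing when needed):
  110101101
- 110001010
  ---------
  col 0: (1 - 0 borrow-in) - 0 → 1 - 0 = 1, borrow out 0
  col 1: (0 - 0 borrow-in) - 1 → borrow from next column: (0+2) - 1 = 1, borrow out 1
  col 2: (1 - 1 borrow-in) - 0 → 0 - 0 = 0, borrow out 0
  col 3: (1 - 0 borrow-in) - 1 → 1 - 1 = 0, borrow out 0
  col 4: (0 - 0 borrow-in) - 0 → 0 - 0 = 0, borrow out 0
  col 5: (1 - 0 borrow-in) - 0 → 1 - 0 = 1, borrow out 0
  col 6: (0 - 0 borrow-in) - 0 → 0 - 0 = 0, borrow out 0
  col 7: (1 - 0 borrow-in) - 1 → 1 - 1 = 0, borrow out 0
  col 8: (1 - 0 borrow-in) - 1 → 1 - 1 = 0, borrow out 0
Reading bits MSB→LSB: 000100011
Strip leading zeros: 100011
= 100011


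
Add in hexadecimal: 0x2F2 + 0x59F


Align and add column by column (LSB to MSB, each column mod 16 with carry):
  02F2
+ 059F
  ----
  col 0: 2(2) + F(15) + 0 (carry in) = 17 → 1(1), carry out 1
  col 1: F(15) + 9(9) + 1 (carry in) = 25 → 9(9), carry out 1
  col 2: 2(2) + 5(5) + 1 (carry in) = 8 → 8(8), carry out 0
  col 3: 0(0) + 0(0) + 0 (carry in) = 0 → 0(0), carry out 0
Reading digits MSB→LSB: 0891
Strip leading zeros: 891
= 0x891


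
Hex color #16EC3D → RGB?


Hex: #16EC3D
R = 16₁₆ = 22
G = EC₁₆ = 236
B = 3D₁₆ = 61
= RGB(22, 236, 61)


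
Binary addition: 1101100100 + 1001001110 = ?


Align and add column by column (LSB to MSB, carry propagating):
  01101100100
+ 01001001110
  -----------
  col 0: 0 + 0 + 0 (carry in) = 0 → bit 0, carry out 0
  col 1: 0 + 1 + 0 (carry in) = 1 → bit 1, carry out 0
  col 2: 1 + 1 + 0 (carry in) = 2 → bit 0, carry out 1
  col 3: 0 + 1 + 1 (carry in) = 2 → bit 0, carry out 1
  col 4: 0 + 0 + 1 (carry in) = 1 → bit 1, carry out 0
  col 5: 1 + 0 + 0 (carry in) = 1 → bit 1, carry out 0
  col 6: 1 + 1 + 0 (carry in) = 2 → bit 0, carry out 1
  col 7: 0 + 0 + 1 (carry in) = 1 → bit 1, carry out 0
  col 8: 1 + 0 + 0 (carry in) = 1 → bit 1, carry out 0
  col 9: 1 + 1 + 0 (carry in) = 2 → bit 0, carry out 1
  col 10: 0 + 0 + 1 (carry in) = 1 → bit 1, carry out 0
Reading bits MSB→LSB: 10110110010
Strip leading zeros: 10110110010
= 10110110010


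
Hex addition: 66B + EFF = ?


Align and add column by column (LSB to MSB, each column mod 16 with carry):
  066B
+ 0EFF
  ----
  col 0: B(11) + F(15) + 0 (carry in) = 26 → A(10), carry out 1
  col 1: 6(6) + F(15) + 1 (carry in) = 22 → 6(6), carry out 1
  col 2: 6(6) + E(14) + 1 (carry in) = 21 → 5(5), carry out 1
  col 3: 0(0) + 0(0) + 1 (carry in) = 1 → 1(1), carry out 0
Reading digits MSB→LSB: 156A
Strip leading zeros: 156A
= 0x156A


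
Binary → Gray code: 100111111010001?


Binary: 100111111010001
Gray code: G = B XOR (B >> 1)
B >> 1 = 010011111101000
100111111010001 XOR 010011111101000:
  1 XOR 0 = 1
  0 XOR 1 = 1
  0 XOR 0 = 0
  1 XOR 0 = 1
  1 XOR 1 = 0
  1 XOR 1 = 0
  1 XOR 1 = 0
  1 XOR 1 = 0
  1 XOR 1 = 0
  0 XOR 1 = 1
  1 XOR 0 = 1
  0 XOR 1 = 1
  0 XOR 0 = 0
  0 XOR 0 = 0
  1 XOR 0 = 1
= 110100000111001


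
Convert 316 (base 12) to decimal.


Positional values (base 12):
  6 × 12^0 = 6 × 1 = 6
  1 × 12^1 = 1 × 12 = 12
  3 × 12^2 = 3 × 144 = 432
Sum = 6 + 12 + 432
= 450


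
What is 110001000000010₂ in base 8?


Group into 3-bit groups: 110001000000010
  110 = 6
  001 = 1
  000 = 0
  000 = 0
  010 = 2
= 0o61002


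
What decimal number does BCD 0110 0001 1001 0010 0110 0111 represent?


Each 4-bit group → digit:
  0110 → 6
  0001 → 1
  1001 → 9
  0010 → 2
  0110 → 6
  0111 → 7
= 619267


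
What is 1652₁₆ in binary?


Each hex digit → 4 binary bits:
  1 = 0001
  6 = 0110
  5 = 0101
  2 = 0010
Concatenate: 0001 0110 0101 0010
= 0001011001010010


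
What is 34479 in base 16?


Divide by 16 repeatedly:
34479 ÷ 16 = 2154 remainder 15 (F)
2154 ÷ 16 = 134 remainder 10 (A)
134 ÷ 16 = 8 remainder 6 (6)
8 ÷ 16 = 0 remainder 8 (8)
Reading remainders bottom-up:
= 0x86AF


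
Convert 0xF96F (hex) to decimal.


Positional values:
Position 0: F × 16^0 = 15 × 1 = 15
Position 1: 6 × 16^1 = 6 × 16 = 96
Position 2: 9 × 16^2 = 9 × 256 = 2304
Position 3: F × 16^3 = 15 × 4096 = 61440
Sum = 15 + 96 + 2304 + 61440
= 63855


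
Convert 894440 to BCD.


Each digit → 4-bit binary:
  8 → 1000
  9 → 1001
  4 → 0100
  4 → 0100
  4 → 0100
  0 → 0000
= 1000 1001 0100 0100 0100 0000


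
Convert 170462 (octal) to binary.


Each octal digit → 3 binary bits:
  1 = 001
  7 = 111
  0 = 000
  4 = 100
  6 = 110
  2 = 010
Concatenate: 001 111 000 100 110 010
= 001111000100110010


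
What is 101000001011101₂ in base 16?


Group into 4-bit nibbles: 0101000001011101
  0101 = 5
  0000 = 0
  0101 = 5
  1101 = D
= 0x505D


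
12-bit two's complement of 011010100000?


Original: 011010100000
Step 1 - Invert all bits: 100101011111
Step 2 - Add 1: 100101011111 + 1
= 100101100000 (represents -1696)


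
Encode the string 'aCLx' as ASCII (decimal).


String: 'aCLx'  (4 characters)
Per-character ASCII lookup:
  'a': lowercase starts at 97: 'a' = 97 + 0 = 97
  'C': uppercase starts at 65: 'C' = 65 + 2 = 67
  'L': uppercase starts at 65: 'L' = 65 + 11 = 76
  'x': lowercase starts at 97: 'x' = 97 + 23 = 120
= 97 67 76 120


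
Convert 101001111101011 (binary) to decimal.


Positional values:
Bit 0: 1 × 2^0 = 1
Bit 1: 1 × 2^1 = 2
Bit 3: 1 × 2^3 = 8
Bit 5: 1 × 2^5 = 32
Bit 6: 1 × 2^6 = 64
Bit 7: 1 × 2^7 = 128
Bit 8: 1 × 2^8 = 256
Bit 9: 1 × 2^9 = 512
Bit 12: 1 × 2^12 = 4096
Bit 14: 1 × 2^14 = 16384
Sum = 1 + 2 + 8 + 32 + 64 + 128 + 256 + 512 + 4096 + 16384
= 21483


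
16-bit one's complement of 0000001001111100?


Original: 0000001001111100
Invert all bits:
  bit 0: 0 → 1
  bit 1: 0 → 1
  bit 2: 0 → 1
  bit 3: 0 → 1
  bit 4: 0 → 1
  bit 5: 0 → 1
  bit 6: 1 → 0
  bit 7: 0 → 1
  bit 8: 0 → 1
  bit 9: 1 → 0
  bit 10: 1 → 0
  bit 11: 1 → 0
  bit 12: 1 → 0
  bit 13: 1 → 0
  bit 14: 0 → 1
  bit 15: 0 → 1
= 1111110110000011


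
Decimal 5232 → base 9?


Divide by 9 repeatedly:
5232 ÷ 9 = 581 remainder 3
581 ÷ 9 = 64 remainder 5
64 ÷ 9 = 7 remainder 1
7 ÷ 9 = 0 remainder 7
Reading remainders bottom-up:
= 7153


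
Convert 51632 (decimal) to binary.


Divide by 2 repeatedly:
51632 ÷ 2 = 25816 remainder 0
25816 ÷ 2 = 12908 remainder 0
12908 ÷ 2 = 6454 remainder 0
6454 ÷ 2 = 3227 remainder 0
3227 ÷ 2 = 1613 remainder 1
1613 ÷ 2 = 806 remainder 1
806 ÷ 2 = 403 remainder 0
403 ÷ 2 = 201 remainder 1
201 ÷ 2 = 100 remainder 1
100 ÷ 2 = 50 remainder 0
50 ÷ 2 = 25 remainder 0
25 ÷ 2 = 12 remainder 1
12 ÷ 2 = 6 remainder 0
6 ÷ 2 = 3 remainder 0
3 ÷ 2 = 1 remainder 1
1 ÷ 2 = 0 remainder 1
Reading remainders bottom-up:
= 1100100110110000


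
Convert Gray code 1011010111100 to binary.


Gray code: 1011010111100
MSB stays the same: 1
Each subsequent bit = prev_binary XOR current_gray:
  B[1] = 1 XOR 0 = 1
  B[2] = 1 XOR 1 = 0
  B[3] = 0 XOR 1 = 1
  B[4] = 1 XOR 0 = 1
  B[5] = 1 XOR 1 = 0
  B[6] = 0 XOR 0 = 0
  B[7] = 0 XOR 1 = 1
  B[8] = 1 XOR 1 = 0
  B[9] = 0 XOR 1 = 1
  B[10] = 1 XOR 1 = 0
  B[11] = 0 XOR 0 = 0
  B[12] = 0 XOR 0 = 0
= 1101100101000 (6952 decimal)


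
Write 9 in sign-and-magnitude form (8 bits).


Sign bit: 0 (positive)
Magnitude: 9 = 0001001
= 00001001


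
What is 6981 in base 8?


Divide by 8 repeatedly:
6981 ÷ 8 = 872 remainder 5
872 ÷ 8 = 109 remainder 0
109 ÷ 8 = 13 remainder 5
13 ÷ 8 = 1 remainder 5
1 ÷ 8 = 0 remainder 1
Reading remainders bottom-up:
= 0o15505


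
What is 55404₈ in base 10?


Positional values:
Position 0: 4 × 8^0 = 4
Position 1: 0 × 8^1 = 0
Position 2: 4 × 8^2 = 256
Position 3: 5 × 8^3 = 2560
Position 4: 5 × 8^4 = 20480
Sum = 4 + 0 + 256 + 2560 + 20480
= 23300


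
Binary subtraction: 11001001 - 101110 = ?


Align and subtract column by column (LSB to MSB, borrowing when needed):
  11001001
- 00101110
  --------
  col 0: (1 - 0 borrow-in) - 0 → 1 - 0 = 1, borrow out 0
  col 1: (0 - 0 borrow-in) - 1 → borrow from next column: (0+2) - 1 = 1, borrow out 1
  col 2: (0 - 1 borrow-in) - 1 → borrow from next column: (-1+2) - 1 = 0, borrow out 1
  col 3: (1 - 1 borrow-in) - 1 → borrow from next column: (0+2) - 1 = 1, borrow out 1
  col 4: (0 - 1 borrow-in) - 0 → borrow from next column: (-1+2) - 0 = 1, borrow out 1
  col 5: (0 - 1 borrow-in) - 1 → borrow from next column: (-1+2) - 1 = 0, borrow out 1
  col 6: (1 - 1 borrow-in) - 0 → 0 - 0 = 0, borrow out 0
  col 7: (1 - 0 borrow-in) - 0 → 1 - 0 = 1, borrow out 0
Reading bits MSB→LSB: 10011011
Strip leading zeros: 10011011
= 10011011


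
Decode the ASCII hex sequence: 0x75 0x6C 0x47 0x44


Codes (hex): 0x75 0x6C 0x47 0x44
Per-code ASCII lookup:
  0x75 = 117  (range 97-122: lowercase, 117 - 97 = 20) → 'u'
  0x6C = 108  (range 97-122: lowercase, 108 - 97 = 11) → 'l'
  0x47 = 71  (range 65-90: uppercase, 71 - 65 = 6) → 'G'
  0x44 = 68  (range 65-90: uppercase, 68 - 65 = 3) → 'D'
= 'ulGD'


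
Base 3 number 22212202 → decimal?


Positional values (base 3):
  2 × 3^0 = 2 × 1 = 2
  0 × 3^1 = 0 × 3 = 0
  2 × 3^2 = 2 × 9 = 18
  2 × 3^3 = 2 × 27 = 54
  1 × 3^4 = 1 × 81 = 81
  2 × 3^5 = 2 × 243 = 486
  2 × 3^6 = 2 × 729 = 1458
  2 × 3^7 = 2 × 2187 = 4374
Sum = 2 + 0 + 18 + 54 + 81 + 486 + 1458 + 4374
= 6473


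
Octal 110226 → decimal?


Positional values:
Position 0: 6 × 8^0 = 6
Position 1: 2 × 8^1 = 16
Position 2: 2 × 8^2 = 128
Position 3: 0 × 8^3 = 0
Position 4: 1 × 8^4 = 4096
Position 5: 1 × 8^5 = 32768
Sum = 6 + 16 + 128 + 0 + 4096 + 32768
= 37014


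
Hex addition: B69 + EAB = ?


Align and add column by column (LSB to MSB, each column mod 16 with carry):
  0B69
+ 0EAB
  ----
  col 0: 9(9) + B(11) + 0 (carry in) = 20 → 4(4), carry out 1
  col 1: 6(6) + A(10) + 1 (carry in) = 17 → 1(1), carry out 1
  col 2: B(11) + E(14) + 1 (carry in) = 26 → A(10), carry out 1
  col 3: 0(0) + 0(0) + 1 (carry in) = 1 → 1(1), carry out 0
Reading digits MSB→LSB: 1A14
Strip leading zeros: 1A14
= 0x1A14


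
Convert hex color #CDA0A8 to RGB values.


Hex: #CDA0A8
R = CD₁₆ = 205
G = A0₁₆ = 160
B = A8₁₆ = 168
= RGB(205, 160, 168)


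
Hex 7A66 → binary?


Each hex digit → 4 binary bits:
  7 = 0111
  A = 1010
  6 = 0110
  6 = 0110
Concatenate: 0111 1010 0110 0110
= 0111101001100110


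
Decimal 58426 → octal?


Divide by 8 repeatedly:
58426 ÷ 8 = 7303 remainder 2
7303 ÷ 8 = 912 remainder 7
912 ÷ 8 = 114 remainder 0
114 ÷ 8 = 14 remainder 2
14 ÷ 8 = 1 remainder 6
1 ÷ 8 = 0 remainder 1
Reading remainders bottom-up:
= 0o162072


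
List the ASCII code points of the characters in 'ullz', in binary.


String: 'ullz'  (4 characters)
Per-character ASCII lookup:
  'u': lowercase starts at 97: 'u' = 97 + 20 = 117 → 1110101
  'l': lowercase starts at 97: 'l' = 97 + 11 = 108 → 1101100
  'l': lowercase starts at 97: 'l' = 97 + 11 = 108 → 1101100
  'z': lowercase starts at 97: 'z' = 97 + 25 = 122 → 1111010
= 1110101 1101100 1101100 1111010


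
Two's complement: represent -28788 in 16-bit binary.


Original: 0111000001110100
Step 1 - Invert all bits: 1000111110001011
Step 2 - Add 1: 1000111110001011 + 1
= 1000111110001100 (represents -28788)


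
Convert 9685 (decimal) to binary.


Divide by 2 repeatedly:
9685 ÷ 2 = 4842 remainder 1
4842 ÷ 2 = 2421 remainder 0
2421 ÷ 2 = 1210 remainder 1
1210 ÷ 2 = 605 remainder 0
605 ÷ 2 = 302 remainder 1
302 ÷ 2 = 151 remainder 0
151 ÷ 2 = 75 remainder 1
75 ÷ 2 = 37 remainder 1
37 ÷ 2 = 18 remainder 1
18 ÷ 2 = 9 remainder 0
9 ÷ 2 = 4 remainder 1
4 ÷ 2 = 2 remainder 0
2 ÷ 2 = 1 remainder 0
1 ÷ 2 = 0 remainder 1
Reading remainders bottom-up:
= 10010111010101


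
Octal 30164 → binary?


Each octal digit → 3 binary bits:
  3 = 011
  0 = 000
  1 = 001
  6 = 110
  4 = 100
Concatenate: 011 000 001 110 100
= 011000001110100


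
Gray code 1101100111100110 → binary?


Gray code: 1101100111100110
MSB stays the same: 1
Each subsequent bit = prev_binary XOR current_gray:
  B[1] = 1 XOR 1 = 0
  B[2] = 0 XOR 0 = 0
  B[3] = 0 XOR 1 = 1
  B[4] = 1 XOR 1 = 0
  B[5] = 0 XOR 0 = 0
  B[6] = 0 XOR 0 = 0
  B[7] = 0 XOR 1 = 1
  B[8] = 1 XOR 1 = 0
  B[9] = 0 XOR 1 = 1
  B[10] = 1 XOR 1 = 0
  B[11] = 0 XOR 0 = 0
  B[12] = 0 XOR 0 = 0
  B[13] = 0 XOR 1 = 1
  B[14] = 1 XOR 1 = 0
  B[15] = 0 XOR 0 = 0
= 1001000101000100 (37188 decimal)


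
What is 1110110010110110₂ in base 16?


Group into 4-bit nibbles: 1110110010110110
  1110 = E
  1100 = C
  1011 = B
  0110 = 6
= 0xECB6


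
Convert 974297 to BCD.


Each digit → 4-bit binary:
  9 → 1001
  7 → 0111
  4 → 0100
  2 → 0010
  9 → 1001
  7 → 0111
= 1001 0111 0100 0010 1001 0111


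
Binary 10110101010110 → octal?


Group into 3-bit groups: 010110101010110
  010 = 2
  110 = 6
  101 = 5
  010 = 2
  110 = 6
= 0o26526


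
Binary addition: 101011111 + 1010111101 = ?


Align and add column by column (LSB to MSB, carry propagating):
  00101011111
+ 01010111101
  -----------
  col 0: 1 + 1 + 0 (carry in) = 2 → bit 0, carry out 1
  col 1: 1 + 0 + 1 (carry in) = 2 → bit 0, carry out 1
  col 2: 1 + 1 + 1 (carry in) = 3 → bit 1, carry out 1
  col 3: 1 + 1 + 1 (carry in) = 3 → bit 1, carry out 1
  col 4: 1 + 1 + 1 (carry in) = 3 → bit 1, carry out 1
  col 5: 0 + 1 + 1 (carry in) = 2 → bit 0, carry out 1
  col 6: 1 + 0 + 1 (carry in) = 2 → bit 0, carry out 1
  col 7: 0 + 1 + 1 (carry in) = 2 → bit 0, carry out 1
  col 8: 1 + 0 + 1 (carry in) = 2 → bit 0, carry out 1
  col 9: 0 + 1 + 1 (carry in) = 2 → bit 0, carry out 1
  col 10: 0 + 0 + 1 (carry in) = 1 → bit 1, carry out 0
Reading bits MSB→LSB: 10000011100
Strip leading zeros: 10000011100
= 10000011100


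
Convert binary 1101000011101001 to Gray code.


Binary: 1101000011101001
Gray code: G = B XOR (B >> 1)
B >> 1 = 0110100001110100
1101000011101001 XOR 0110100001110100:
  1 XOR 0 = 1
  1 XOR 1 = 0
  0 XOR 1 = 1
  1 XOR 0 = 1
  0 XOR 1 = 1
  0 XOR 0 = 0
  0 XOR 0 = 0
  0 XOR 0 = 0
  1 XOR 0 = 1
  1 XOR 1 = 0
  1 XOR 1 = 0
  0 XOR 1 = 1
  1 XOR 0 = 1
  0 XOR 1 = 1
  0 XOR 0 = 0
  1 XOR 0 = 1
= 1011100010011101


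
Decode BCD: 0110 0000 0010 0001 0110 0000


Each 4-bit group → digit:
  0110 → 6
  0000 → 0
  0010 → 2
  0001 → 1
  0110 → 6
  0000 → 0
= 602160


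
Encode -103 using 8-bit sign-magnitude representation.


Sign bit: 1 (negative)
Magnitude: 103 = 1100111
= 11100111


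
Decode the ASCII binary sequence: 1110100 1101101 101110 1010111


Codes (binary): 1110100 1101101 101110 1010111
Per-code ASCII lookup:
  1110100 = 116  (range 97-122: lowercase, 116 - 97 = 19) → 't'
  1101101 = 109  (range 97-122: lowercase, 109 - 97 = 12) → 'm'
  101110 = 46  (special character) → '.'
  1010111 = 87  (range 65-90: uppercase, 87 - 65 = 22) → 'W'
= 'tm.W'


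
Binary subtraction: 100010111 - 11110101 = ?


Align and subtract column by column (LSB to MSB, borrowing when needed):
  100010111
- 011110101
  ---------
  col 0: (1 - 0 borrow-in) - 1 → 1 - 1 = 0, borrow out 0
  col 1: (1 - 0 borrow-in) - 0 → 1 - 0 = 1, borrow out 0
  col 2: (1 - 0 borrow-in) - 1 → 1 - 1 = 0, borrow out 0
  col 3: (0 - 0 borrow-in) - 0 → 0 - 0 = 0, borrow out 0
  col 4: (1 - 0 borrow-in) - 1 → 1 - 1 = 0, borrow out 0
  col 5: (0 - 0 borrow-in) - 1 → borrow from next column: (0+2) - 1 = 1, borrow out 1
  col 6: (0 - 1 borrow-in) - 1 → borrow from next column: (-1+2) - 1 = 0, borrow out 1
  col 7: (0 - 1 borrow-in) - 1 → borrow from next column: (-1+2) - 1 = 0, borrow out 1
  col 8: (1 - 1 borrow-in) - 0 → 0 - 0 = 0, borrow out 0
Reading bits MSB→LSB: 000100010
Strip leading zeros: 100010
= 100010


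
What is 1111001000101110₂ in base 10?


Positional values:
Bit 1: 1 × 2^1 = 2
Bit 2: 1 × 2^2 = 4
Bit 3: 1 × 2^3 = 8
Bit 5: 1 × 2^5 = 32
Bit 9: 1 × 2^9 = 512
Bit 12: 1 × 2^12 = 4096
Bit 13: 1 × 2^13 = 8192
Bit 14: 1 × 2^14 = 16384
Bit 15: 1 × 2^15 = 32768
Sum = 2 + 4 + 8 + 32 + 512 + 4096 + 8192 + 16384 + 32768
= 61998


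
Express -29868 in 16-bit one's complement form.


Original: 0111010010101100
Invert all bits:
  bit 0: 0 → 1
  bit 1: 1 → 0
  bit 2: 1 → 0
  bit 3: 1 → 0
  bit 4: 0 → 1
  bit 5: 1 → 0
  bit 6: 0 → 1
  bit 7: 0 → 1
  bit 8: 1 → 0
  bit 9: 0 → 1
  bit 10: 1 → 0
  bit 11: 0 → 1
  bit 12: 1 → 0
  bit 13: 1 → 0
  bit 14: 0 → 1
  bit 15: 0 → 1
= 1000101101010011
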